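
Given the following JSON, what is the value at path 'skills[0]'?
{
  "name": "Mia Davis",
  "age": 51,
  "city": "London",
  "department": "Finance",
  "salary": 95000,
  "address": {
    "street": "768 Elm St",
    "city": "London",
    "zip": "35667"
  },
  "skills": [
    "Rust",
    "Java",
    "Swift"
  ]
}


Query: skills[0]
Path: skills -> first element
Value: Rust

Rust


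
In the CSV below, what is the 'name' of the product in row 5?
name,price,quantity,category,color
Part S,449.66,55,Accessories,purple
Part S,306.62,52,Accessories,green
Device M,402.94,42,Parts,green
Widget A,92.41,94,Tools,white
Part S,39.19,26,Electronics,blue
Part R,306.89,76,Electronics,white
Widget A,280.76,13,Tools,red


Query: Row 5 ('Part S'), column 'name'
Value: Part S

Part S


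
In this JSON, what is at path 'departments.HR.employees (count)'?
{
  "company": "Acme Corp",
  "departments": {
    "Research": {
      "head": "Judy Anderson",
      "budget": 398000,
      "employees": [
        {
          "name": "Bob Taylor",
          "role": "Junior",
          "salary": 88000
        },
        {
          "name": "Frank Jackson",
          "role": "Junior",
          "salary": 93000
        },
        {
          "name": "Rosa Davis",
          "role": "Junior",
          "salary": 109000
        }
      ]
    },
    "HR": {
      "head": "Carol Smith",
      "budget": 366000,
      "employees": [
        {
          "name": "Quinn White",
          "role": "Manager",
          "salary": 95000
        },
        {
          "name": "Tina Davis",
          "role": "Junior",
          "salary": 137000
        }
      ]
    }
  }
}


Path: departments.HR.employees (count)

Navigate:
  -> departments
  -> HR
  -> employees (array, length 2)

2


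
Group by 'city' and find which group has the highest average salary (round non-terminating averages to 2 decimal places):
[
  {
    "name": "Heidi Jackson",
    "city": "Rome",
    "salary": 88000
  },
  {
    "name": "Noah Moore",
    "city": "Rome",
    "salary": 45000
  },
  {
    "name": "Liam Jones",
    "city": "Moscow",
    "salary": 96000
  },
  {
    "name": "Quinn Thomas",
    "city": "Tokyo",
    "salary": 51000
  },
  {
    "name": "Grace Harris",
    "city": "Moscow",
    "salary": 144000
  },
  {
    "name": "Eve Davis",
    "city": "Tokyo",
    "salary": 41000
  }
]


Group by: city

Groups:
  Moscow: 2 people, avg salary = 240000/2 = $120000
  Rome: 2 people, avg salary = 133000/2 = $66500
  Tokyo: 2 people, avg salary = 92000/2 = $46000

Highest average salary: Moscow ($120000)

Moscow ($120000)


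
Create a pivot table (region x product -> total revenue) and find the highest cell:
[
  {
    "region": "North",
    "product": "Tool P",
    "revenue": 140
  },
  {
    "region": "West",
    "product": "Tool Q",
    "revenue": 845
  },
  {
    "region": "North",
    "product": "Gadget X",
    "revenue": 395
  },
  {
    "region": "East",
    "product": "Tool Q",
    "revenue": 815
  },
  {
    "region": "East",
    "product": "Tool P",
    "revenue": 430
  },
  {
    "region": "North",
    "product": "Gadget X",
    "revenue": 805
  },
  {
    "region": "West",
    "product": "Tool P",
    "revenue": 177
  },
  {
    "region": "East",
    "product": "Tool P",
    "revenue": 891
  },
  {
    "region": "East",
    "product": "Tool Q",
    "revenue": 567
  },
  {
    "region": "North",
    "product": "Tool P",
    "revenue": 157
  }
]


Pivot: region (rows) x product (columns) -> total revenue

     Gadget X      Tool P        Tool Q      
East             0          1321          1382  
North         1200           297             0  
West             0           177           845  

Highest: East / Tool Q = $1382

East / Tool Q = $1382


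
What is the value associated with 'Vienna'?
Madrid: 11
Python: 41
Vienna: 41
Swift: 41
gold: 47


Looking up key 'Vienna'
Value: 41

41


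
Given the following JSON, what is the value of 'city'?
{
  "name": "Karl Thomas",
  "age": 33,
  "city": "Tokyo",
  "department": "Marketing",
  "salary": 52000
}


Looking up field 'city'
Value: Tokyo

Tokyo


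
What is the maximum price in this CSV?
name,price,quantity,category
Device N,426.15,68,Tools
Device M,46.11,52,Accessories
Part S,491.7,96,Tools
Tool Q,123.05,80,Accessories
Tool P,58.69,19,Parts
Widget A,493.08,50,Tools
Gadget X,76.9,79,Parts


Computing maximum price:
Values: [426.15, 46.11, 491.7, 123.05, 58.69, 493.08, 76.9]
Max = 493.08

493.08


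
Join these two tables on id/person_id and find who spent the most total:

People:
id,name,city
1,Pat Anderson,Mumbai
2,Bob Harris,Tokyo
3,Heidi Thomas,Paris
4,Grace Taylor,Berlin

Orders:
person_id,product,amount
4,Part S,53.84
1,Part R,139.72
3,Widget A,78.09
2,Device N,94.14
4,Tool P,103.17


Join on: people.id = orders.person_id

Joined rows:
  Grace Taylor (Berlin) bought Part S for $53.84
  Pat Anderson (Mumbai) bought Part R for $139.72
  Heidi Thomas (Paris) bought Widget A for $78.09
  Bob Harris (Tokyo) bought Device N for $94.14
  Grace Taylor (Berlin) bought Tool P for $103.17

Total per person:
  Grace Taylor: $157.01
  Pat Anderson: $139.72
  Bob Harris: $94.14
  Heidi Thomas: $78.09

Top spender: Grace Taylor ($157.01)

Grace Taylor ($157.01)


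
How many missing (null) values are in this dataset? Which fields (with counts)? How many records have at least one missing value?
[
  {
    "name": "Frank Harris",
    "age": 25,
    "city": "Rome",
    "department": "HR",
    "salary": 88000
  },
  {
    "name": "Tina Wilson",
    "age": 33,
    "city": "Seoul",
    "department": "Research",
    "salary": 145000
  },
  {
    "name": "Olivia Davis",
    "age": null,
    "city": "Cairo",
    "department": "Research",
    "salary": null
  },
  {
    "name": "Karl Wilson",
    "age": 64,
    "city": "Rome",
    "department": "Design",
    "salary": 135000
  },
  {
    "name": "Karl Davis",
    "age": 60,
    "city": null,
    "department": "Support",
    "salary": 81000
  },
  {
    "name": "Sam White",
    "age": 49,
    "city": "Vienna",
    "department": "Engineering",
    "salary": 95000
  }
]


Checking for missing (null) values in 6 records:

  Frank Harris: complete
  Tina Wilson: complete
  Olivia Davis: age, salary
  Karl Wilson: complete
  Karl Davis: city
  Sam White: complete

Per field:
  name: 0 missing
  age: 1 missing
  city: 1 missing
  department: 0 missing
  salary: 1 missing

Total missing values: 3
Records with any missing: 2

3 missing values (age: 1, city: 1, salary: 1); 2 incomplete records


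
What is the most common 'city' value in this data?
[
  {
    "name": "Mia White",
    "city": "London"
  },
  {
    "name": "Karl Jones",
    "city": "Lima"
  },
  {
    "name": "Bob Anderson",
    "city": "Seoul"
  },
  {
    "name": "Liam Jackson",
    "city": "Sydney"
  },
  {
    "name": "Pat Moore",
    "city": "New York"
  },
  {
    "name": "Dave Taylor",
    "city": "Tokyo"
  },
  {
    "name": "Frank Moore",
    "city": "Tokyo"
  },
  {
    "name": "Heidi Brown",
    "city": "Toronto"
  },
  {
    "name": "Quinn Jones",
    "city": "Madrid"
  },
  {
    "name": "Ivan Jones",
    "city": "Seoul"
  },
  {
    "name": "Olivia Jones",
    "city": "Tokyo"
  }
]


Counting 'city' values across 11 records:

  Tokyo: 3 ###
  Seoul: 2 ##
  London: 1 #
  Lima: 1 #
  Sydney: 1 #
  New York: 1 #
  Toronto: 1 #
  Madrid: 1 #

Most common: Tokyo (3 times)

Tokyo (3 times)


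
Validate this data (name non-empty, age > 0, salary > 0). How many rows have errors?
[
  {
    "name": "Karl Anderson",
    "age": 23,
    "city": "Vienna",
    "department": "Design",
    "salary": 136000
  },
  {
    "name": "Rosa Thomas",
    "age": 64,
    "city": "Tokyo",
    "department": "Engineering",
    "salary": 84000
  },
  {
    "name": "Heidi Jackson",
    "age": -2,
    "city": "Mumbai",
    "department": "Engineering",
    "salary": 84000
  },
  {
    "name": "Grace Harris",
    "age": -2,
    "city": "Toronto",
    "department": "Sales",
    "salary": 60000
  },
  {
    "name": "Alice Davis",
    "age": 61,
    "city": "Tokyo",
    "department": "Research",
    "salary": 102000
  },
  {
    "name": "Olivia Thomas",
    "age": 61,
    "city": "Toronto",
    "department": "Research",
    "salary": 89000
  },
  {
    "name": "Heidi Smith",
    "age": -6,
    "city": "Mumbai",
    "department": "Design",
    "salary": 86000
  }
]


Validating 7 records:
Rules: name non-empty, age > 0, salary > 0

  Row 1 (Karl Anderson): OK
  Row 2 (Rosa Thomas): OK
  Row 3 (Heidi Jackson): negative age: -2
  Row 4 (Grace Harris): negative age: -2
  Row 5 (Alice Davis): OK
  Row 6 (Olivia Thomas): OK
  Row 7 (Heidi Smith): negative age: -6

Total errors: 3

3 errors


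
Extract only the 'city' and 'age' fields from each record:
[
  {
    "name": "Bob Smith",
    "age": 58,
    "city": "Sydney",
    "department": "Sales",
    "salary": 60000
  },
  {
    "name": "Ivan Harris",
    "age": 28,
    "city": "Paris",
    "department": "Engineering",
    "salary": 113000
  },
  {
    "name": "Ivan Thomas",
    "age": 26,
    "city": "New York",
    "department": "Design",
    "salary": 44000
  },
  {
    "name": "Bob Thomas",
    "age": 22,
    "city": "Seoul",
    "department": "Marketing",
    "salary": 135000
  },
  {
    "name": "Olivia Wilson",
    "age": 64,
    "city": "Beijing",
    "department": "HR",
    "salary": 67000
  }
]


Original: 5 records with fields: name, age, city, department, salary
Keep: ['city', 'age']
Drop: ['name', 'department', 'salary']
Result: 5 records, 2 fields each

[
  {
    "city": "Sydney",
    "age": 58
  },
  {
    "city": "Paris",
    "age": 28
  },
  {
    "city": "New York",
    "age": 26
  },
  {
    "city": "Seoul",
    "age": 22
  },
  {
    "city": "Beijing",
    "age": 64
  }
]


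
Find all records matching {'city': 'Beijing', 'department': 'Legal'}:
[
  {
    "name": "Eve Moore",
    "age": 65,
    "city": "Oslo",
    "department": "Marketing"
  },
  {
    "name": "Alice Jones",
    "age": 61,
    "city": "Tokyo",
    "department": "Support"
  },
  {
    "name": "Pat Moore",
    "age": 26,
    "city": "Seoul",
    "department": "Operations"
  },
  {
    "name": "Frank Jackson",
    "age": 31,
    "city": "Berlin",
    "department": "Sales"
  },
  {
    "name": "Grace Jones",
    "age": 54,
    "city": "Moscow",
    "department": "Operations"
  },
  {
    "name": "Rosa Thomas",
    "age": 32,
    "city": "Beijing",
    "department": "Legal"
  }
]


Search criteria: {'city': 'Beijing', 'department': 'Legal'}

Checking 6 records:
  Eve Moore: {city: Oslo, department: Marketing}
  Alice Jones: {city: Tokyo, department: Support}
  Pat Moore: {city: Seoul, department: Operations}
  Frank Jackson: {city: Berlin, department: Sales}
  Grace Jones: {city: Moscow, department: Operations}
  Rosa Thomas: {city: Beijing, department: Legal} <-- MATCH

Matches: ["Rosa Thomas"]

["Rosa Thomas"]


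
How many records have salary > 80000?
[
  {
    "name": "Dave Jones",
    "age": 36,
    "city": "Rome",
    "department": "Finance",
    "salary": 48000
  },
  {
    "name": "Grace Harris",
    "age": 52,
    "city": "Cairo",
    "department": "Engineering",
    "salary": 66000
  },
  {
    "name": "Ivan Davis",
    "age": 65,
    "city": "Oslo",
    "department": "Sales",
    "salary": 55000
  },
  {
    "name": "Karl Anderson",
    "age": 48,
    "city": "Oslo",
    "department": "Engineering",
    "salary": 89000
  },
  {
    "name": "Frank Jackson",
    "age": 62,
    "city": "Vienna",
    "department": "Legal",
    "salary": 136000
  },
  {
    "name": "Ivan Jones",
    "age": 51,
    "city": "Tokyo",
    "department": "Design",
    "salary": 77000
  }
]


Data: 6 records
Condition: salary > 80000

Checking each record:
  Dave Jones: 48000
  Grace Harris: 66000
  Ivan Davis: 55000
  Karl Anderson: 89000 MATCH
  Frank Jackson: 136000 MATCH
  Ivan Jones: 77000

Count: 2

2


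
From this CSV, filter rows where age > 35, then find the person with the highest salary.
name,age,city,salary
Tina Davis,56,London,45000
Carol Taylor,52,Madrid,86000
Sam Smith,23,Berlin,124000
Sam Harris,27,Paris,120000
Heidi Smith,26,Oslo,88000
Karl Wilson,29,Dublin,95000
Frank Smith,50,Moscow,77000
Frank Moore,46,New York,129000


Filter: age > 35
Sort by: salary (descending)

Filtered records (4):
  Frank Moore, age 46, salary $129000
  Carol Taylor, age 52, salary $86000
  Frank Smith, age 50, salary $77000
  Tina Davis, age 56, salary $45000

Highest salary: Frank Moore ($129000)

Frank Moore


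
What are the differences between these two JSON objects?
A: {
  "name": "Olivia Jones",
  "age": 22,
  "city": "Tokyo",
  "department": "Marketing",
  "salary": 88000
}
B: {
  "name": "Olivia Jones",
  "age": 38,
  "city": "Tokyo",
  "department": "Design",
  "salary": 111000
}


Comparing each field (in key order):
  name: same
  age: DIFFERENT
  city: same
  department: DIFFERENT
  salary: DIFFERENT
Differences:
  age: 22 -> 38
  department: Marketing -> Design
  salary: 88000 -> 111000

3 field(s) changed

3 changes: age, department, salary


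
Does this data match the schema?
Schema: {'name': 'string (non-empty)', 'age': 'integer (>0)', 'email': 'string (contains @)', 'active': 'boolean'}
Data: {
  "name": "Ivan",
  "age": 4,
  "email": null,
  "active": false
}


Validating each field against schema:
  name: OK (non-empty string)
  age: OK (positive integer)
  email: FAIL (null is not a string)
  active: OK (boolean)

Result: INVALID (1 error: email)

INVALID (1 error: email)


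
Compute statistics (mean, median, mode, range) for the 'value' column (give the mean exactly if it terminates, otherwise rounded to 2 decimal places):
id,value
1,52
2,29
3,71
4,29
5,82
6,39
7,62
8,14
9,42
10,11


Data: [52, 29, 71, 29, 82, 39, 62, 14, 42, 11]
Count: 10
Sum: 431
Mean: 431/10 = 43.1
Sorted: [11, 14, 29, 29, 39, 42, 52, 62, 71, 82]
Median: 40.5
Mode: 29 (2 times)
Range: 82 - 11 = 71
Min: 11, Max: 82

mean=43.1, median=40.5, mode=29, range=71


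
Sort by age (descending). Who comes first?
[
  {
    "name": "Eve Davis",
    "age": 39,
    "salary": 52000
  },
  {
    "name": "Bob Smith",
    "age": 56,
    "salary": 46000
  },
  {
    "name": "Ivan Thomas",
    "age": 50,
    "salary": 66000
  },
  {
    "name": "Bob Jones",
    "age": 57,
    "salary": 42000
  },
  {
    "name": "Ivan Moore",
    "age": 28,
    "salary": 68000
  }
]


Sort by: age (descending)

Sorted order:
  1. Bob Jones (age = 57)
  2. Bob Smith (age = 56)
  3. Ivan Thomas (age = 50)
  4. Eve Davis (age = 39)
  5. Ivan Moore (age = 28)

First: Bob Jones

Bob Jones


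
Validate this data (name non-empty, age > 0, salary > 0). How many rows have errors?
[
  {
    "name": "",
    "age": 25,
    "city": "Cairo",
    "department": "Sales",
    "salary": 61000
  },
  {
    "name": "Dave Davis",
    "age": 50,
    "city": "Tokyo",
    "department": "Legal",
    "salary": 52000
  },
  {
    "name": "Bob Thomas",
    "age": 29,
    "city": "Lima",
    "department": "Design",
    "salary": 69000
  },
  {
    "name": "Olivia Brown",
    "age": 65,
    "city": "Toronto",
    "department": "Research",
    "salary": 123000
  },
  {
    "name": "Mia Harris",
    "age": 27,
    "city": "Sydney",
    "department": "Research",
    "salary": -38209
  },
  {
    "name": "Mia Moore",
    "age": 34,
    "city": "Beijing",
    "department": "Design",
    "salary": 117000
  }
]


Validating 6 records:
Rules: name non-empty, age > 0, salary > 0

  Row 1 (???): empty name
  Row 2 (Dave Davis): OK
  Row 3 (Bob Thomas): OK
  Row 4 (Olivia Brown): OK
  Row 5 (Mia Harris): negative salary: -38209
  Row 6 (Mia Moore): OK

Total errors: 2

2 errors


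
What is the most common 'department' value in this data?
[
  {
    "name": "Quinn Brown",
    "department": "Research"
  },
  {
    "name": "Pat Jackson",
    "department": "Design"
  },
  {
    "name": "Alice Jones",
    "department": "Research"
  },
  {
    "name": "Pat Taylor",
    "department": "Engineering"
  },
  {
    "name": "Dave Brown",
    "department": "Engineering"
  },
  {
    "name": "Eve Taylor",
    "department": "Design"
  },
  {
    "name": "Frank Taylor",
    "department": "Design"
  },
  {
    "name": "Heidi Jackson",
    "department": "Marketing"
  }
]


Counting 'department' values across 8 records:

  Design: 3 ###
  Research: 2 ##
  Engineering: 2 ##
  Marketing: 1 #

Most common: Design (3 times)

Design (3 times)


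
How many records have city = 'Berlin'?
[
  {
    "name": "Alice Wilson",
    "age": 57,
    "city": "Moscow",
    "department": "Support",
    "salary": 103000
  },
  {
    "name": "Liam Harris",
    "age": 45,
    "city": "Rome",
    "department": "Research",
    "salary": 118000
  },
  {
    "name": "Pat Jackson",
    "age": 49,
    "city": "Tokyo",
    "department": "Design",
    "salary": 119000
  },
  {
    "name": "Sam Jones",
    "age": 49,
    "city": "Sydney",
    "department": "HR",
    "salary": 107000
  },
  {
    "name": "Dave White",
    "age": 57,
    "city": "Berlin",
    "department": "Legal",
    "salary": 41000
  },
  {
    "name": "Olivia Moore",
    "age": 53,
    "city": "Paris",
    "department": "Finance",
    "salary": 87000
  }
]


Data: 6 records
Condition: city = 'Berlin'

Checking each record:
  Alice Wilson: Moscow
  Liam Harris: Rome
  Pat Jackson: Tokyo
  Sam Jones: Sydney
  Dave White: Berlin MATCH
  Olivia Moore: Paris

Count: 1

1


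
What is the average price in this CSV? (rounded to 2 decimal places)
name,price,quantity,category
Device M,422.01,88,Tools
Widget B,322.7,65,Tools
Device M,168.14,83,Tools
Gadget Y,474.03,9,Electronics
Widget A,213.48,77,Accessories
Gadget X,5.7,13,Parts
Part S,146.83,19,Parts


Computing average price:
Values: [422.01, 322.7, 168.14, 474.03, 213.48, 5.7, 146.83]
Sum = 1752.89
Count = 7
Average = 1752.89/7 ≈ 250.41 (rounded to 2 decimal places)

250.41


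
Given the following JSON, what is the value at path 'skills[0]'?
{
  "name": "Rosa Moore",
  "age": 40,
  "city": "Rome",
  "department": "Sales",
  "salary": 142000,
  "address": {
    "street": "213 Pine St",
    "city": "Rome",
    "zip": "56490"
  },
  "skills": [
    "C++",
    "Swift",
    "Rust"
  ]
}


Query: skills[0]
Path: skills -> first element
Value: C++

C++


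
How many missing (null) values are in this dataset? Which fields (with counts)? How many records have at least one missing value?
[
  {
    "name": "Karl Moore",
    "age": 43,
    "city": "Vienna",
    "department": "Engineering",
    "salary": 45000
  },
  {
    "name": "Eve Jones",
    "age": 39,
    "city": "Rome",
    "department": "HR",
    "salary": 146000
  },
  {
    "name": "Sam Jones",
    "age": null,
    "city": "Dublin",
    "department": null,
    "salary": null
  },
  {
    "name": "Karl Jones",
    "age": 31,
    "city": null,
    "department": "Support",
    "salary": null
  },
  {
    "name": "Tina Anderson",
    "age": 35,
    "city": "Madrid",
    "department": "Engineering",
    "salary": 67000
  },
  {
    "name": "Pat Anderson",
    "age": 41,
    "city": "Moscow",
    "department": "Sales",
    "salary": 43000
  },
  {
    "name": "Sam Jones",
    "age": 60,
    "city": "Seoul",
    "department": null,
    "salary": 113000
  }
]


Checking for missing (null) values in 7 records:

  Karl Moore: complete
  Eve Jones: complete
  Sam Jones: age, department, salary
  Karl Jones: city, salary
  Tina Anderson: complete
  Pat Anderson: complete
  Sam Jones: department

Per field:
  name: 0 missing
  age: 1 missing
  city: 1 missing
  department: 2 missing
  salary: 2 missing

Total missing values: 6
Records with any missing: 3

6 missing values (age: 1, city: 1, department: 2, salary: 2); 3 incomplete records


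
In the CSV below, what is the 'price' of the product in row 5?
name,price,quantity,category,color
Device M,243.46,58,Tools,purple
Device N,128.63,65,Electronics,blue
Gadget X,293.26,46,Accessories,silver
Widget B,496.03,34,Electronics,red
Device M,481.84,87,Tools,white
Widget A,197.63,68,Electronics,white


Query: Row 5 ('Device M'), column 'price'
Value: 481.84

481.84


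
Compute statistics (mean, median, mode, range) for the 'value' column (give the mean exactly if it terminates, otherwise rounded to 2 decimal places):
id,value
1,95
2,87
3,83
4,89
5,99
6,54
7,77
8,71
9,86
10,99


Data: [95, 87, 83, 89, 99, 54, 77, 71, 86, 99]
Count: 10
Sum: 840
Mean: 840/10 = 84
Sorted: [54, 71, 77, 83, 86, 87, 89, 95, 99, 99]
Median: 86.5
Mode: 99 (2 times)
Range: 99 - 54 = 45
Min: 54, Max: 99

mean=84, median=86.5, mode=99, range=45


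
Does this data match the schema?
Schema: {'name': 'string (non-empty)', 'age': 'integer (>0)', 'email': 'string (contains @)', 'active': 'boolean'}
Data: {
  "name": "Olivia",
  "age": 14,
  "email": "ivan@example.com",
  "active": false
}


Validating each field against schema:
  name: OK (non-empty string)
  age: OK (positive integer)
  email: OK (string with @)
  active: OK (boolean)

Result: VALID

VALID


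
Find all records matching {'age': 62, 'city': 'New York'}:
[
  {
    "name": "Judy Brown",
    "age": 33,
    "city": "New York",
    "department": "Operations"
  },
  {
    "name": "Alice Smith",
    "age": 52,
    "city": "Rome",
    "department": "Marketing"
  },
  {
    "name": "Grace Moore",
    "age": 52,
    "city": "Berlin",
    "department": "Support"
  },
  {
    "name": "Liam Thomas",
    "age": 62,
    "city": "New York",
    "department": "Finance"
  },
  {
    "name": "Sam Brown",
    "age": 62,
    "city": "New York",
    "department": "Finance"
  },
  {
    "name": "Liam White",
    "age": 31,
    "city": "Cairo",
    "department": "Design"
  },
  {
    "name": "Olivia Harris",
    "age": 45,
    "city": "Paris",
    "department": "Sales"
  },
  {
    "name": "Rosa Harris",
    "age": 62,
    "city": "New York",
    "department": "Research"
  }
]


Search criteria: {'age': 62, 'city': 'New York'}

Checking 8 records:
  Judy Brown: {age: 33, city: New York}
  Alice Smith: {age: 52, city: Rome}
  Grace Moore: {age: 52, city: Berlin}
  Liam Thomas: {age: 62, city: New York} <-- MATCH
  Sam Brown: {age: 62, city: New York} <-- MATCH
  Liam White: {age: 31, city: Cairo}
  Olivia Harris: {age: 45, city: Paris}
  Rosa Harris: {age: 62, city: New York} <-- MATCH

Matches: ["Liam Thomas", "Sam Brown", "Rosa Harris"]

["Liam Thomas", "Sam Brown", "Rosa Harris"]


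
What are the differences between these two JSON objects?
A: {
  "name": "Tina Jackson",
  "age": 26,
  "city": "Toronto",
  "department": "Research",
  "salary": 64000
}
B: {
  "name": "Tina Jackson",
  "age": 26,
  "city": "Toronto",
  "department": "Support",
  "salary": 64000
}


Comparing each field (in key order):
  name: same
  age: same
  city: same
  department: DIFFERENT
  salary: same
Differences:
  department: Research -> Support

1 field(s) changed

1 change: department


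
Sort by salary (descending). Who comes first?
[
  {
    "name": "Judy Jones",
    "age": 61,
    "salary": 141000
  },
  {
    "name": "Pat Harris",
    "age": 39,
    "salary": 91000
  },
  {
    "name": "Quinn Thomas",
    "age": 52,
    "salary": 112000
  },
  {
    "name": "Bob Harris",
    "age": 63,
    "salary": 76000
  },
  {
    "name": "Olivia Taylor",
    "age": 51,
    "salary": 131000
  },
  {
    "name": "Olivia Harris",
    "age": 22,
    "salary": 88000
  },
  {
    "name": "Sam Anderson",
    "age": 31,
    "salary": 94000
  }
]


Sort by: salary (descending)

Sorted order:
  1. Judy Jones (salary = 141000)
  2. Olivia Taylor (salary = 131000)
  3. Quinn Thomas (salary = 112000)
  4. Sam Anderson (salary = 94000)
  5. Pat Harris (salary = 91000)
  6. Olivia Harris (salary = 88000)
  7. Bob Harris (salary = 76000)

First: Judy Jones

Judy Jones


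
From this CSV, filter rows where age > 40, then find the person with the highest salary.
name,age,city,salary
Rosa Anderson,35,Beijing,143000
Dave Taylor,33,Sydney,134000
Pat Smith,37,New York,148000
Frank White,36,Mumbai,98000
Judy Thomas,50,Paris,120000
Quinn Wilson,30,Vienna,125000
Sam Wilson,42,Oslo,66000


Filter: age > 40
Sort by: salary (descending)

Filtered records (2):
  Judy Thomas, age 50, salary $120000
  Sam Wilson, age 42, salary $66000

Highest salary: Judy Thomas ($120000)

Judy Thomas


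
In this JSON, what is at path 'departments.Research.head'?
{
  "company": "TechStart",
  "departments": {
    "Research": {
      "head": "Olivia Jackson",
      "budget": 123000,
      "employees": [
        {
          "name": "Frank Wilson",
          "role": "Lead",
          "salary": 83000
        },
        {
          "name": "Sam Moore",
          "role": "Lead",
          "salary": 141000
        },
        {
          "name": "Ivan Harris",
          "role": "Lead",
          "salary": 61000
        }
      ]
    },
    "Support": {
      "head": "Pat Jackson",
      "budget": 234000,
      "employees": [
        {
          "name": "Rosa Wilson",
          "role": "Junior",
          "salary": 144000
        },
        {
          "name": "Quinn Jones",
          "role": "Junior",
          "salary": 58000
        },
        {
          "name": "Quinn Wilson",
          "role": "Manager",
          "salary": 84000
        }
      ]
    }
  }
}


Path: departments.Research.head

Navigate:
  -> departments
  -> Research
  -> head = 'Olivia Jackson'

Olivia Jackson


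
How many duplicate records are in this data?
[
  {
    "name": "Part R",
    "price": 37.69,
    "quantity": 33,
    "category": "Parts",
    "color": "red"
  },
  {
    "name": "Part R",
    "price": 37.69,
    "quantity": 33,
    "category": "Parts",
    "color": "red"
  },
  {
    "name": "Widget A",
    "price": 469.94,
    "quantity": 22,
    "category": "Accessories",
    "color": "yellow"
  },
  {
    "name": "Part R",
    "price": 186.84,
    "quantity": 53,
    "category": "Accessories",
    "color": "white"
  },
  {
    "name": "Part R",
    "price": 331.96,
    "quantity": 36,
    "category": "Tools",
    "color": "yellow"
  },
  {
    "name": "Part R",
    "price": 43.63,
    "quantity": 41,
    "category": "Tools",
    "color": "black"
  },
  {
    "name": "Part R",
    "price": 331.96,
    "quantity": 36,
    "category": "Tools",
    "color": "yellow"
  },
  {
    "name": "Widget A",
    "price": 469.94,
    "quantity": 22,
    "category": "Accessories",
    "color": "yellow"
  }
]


Checking 8 records for duplicates:

  Row 1: Part R ($37.69, qty 33)
  Row 2: Part R ($37.69, qty 33) <-- DUPLICATE
  Row 3: Widget A ($469.94, qty 22)
  Row 4: Part R ($186.84, qty 53)
  Row 5: Part R ($331.96, qty 36)
  Row 6: Part R ($43.63, qty 41)
  Row 7: Part R ($331.96, qty 36) <-- DUPLICATE
  Row 8: Widget A ($469.94, qty 22) <-- DUPLICATE

Duplicates found: 3
Unique records: 5

3 duplicates, 5 unique


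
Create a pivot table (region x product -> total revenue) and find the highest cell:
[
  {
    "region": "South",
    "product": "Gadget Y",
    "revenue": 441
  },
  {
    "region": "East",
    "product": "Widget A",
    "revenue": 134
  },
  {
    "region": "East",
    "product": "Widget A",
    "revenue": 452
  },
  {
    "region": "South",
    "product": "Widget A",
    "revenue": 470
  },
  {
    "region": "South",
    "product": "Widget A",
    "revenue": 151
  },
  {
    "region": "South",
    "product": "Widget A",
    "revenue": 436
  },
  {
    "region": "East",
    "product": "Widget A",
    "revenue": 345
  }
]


Pivot: region (rows) x product (columns) -> total revenue

     Gadget Y      Widget A    
East             0           931  
South          441          1057  

Highest: South / Widget A = $1057

South / Widget A = $1057


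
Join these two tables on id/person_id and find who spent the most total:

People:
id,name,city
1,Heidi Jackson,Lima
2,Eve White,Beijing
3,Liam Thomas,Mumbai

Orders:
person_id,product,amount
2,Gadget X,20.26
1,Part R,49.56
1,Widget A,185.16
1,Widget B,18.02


Join on: people.id = orders.person_id

Joined rows:
  Eve White (Beijing) bought Gadget X for $20.26
  Heidi Jackson (Lima) bought Part R for $49.56
  Heidi Jackson (Lima) bought Widget A for $185.16
  Heidi Jackson (Lima) bought Widget B for $18.02

Total per person:
  Heidi Jackson: $252.74
  Eve White: $20.26

Top spender: Heidi Jackson ($252.74)

Heidi Jackson ($252.74)


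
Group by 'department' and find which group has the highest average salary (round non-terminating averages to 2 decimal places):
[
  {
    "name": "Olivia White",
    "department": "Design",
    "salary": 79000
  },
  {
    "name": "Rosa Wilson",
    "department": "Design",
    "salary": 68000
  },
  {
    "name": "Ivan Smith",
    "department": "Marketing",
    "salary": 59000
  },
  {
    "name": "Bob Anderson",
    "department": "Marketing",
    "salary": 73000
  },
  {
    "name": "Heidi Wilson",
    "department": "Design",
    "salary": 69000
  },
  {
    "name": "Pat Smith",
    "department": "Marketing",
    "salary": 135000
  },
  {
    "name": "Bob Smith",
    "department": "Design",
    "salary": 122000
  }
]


Group by: department

Groups:
  Design: 4 people, avg salary = 338000/4 = $84500
  Marketing: 3 people, avg salary = 267000/3 = $89000

Highest average salary: Marketing ($89000)

Marketing ($89000)


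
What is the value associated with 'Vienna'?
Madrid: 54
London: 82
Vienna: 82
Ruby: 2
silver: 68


Looking up key 'Vienna'
Value: 82

82


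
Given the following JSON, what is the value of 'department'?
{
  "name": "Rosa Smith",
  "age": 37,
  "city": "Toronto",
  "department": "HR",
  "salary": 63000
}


Looking up field 'department'
Value: HR

HR


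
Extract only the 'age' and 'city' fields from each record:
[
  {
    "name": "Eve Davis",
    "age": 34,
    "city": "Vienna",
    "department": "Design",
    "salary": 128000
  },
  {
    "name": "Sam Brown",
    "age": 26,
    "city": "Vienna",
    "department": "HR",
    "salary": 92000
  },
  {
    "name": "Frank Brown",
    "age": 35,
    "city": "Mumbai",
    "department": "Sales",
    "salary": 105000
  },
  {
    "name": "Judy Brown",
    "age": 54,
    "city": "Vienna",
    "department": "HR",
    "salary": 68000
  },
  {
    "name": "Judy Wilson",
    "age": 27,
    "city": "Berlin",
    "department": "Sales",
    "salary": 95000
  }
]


Original: 5 records with fields: name, age, city, department, salary
Keep: ['age', 'city']
Drop: ['name', 'department', 'salary']
Result: 5 records, 2 fields each

[
  {
    "age": 34,
    "city": "Vienna"
  },
  {
    "age": 26,
    "city": "Vienna"
  },
  {
    "age": 35,
    "city": "Mumbai"
  },
  {
    "age": 54,
    "city": "Vienna"
  },
  {
    "age": 27,
    "city": "Berlin"
  }
]


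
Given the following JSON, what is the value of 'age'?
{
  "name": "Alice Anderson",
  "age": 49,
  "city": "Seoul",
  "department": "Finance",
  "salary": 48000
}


Looking up field 'age'
Value: 49

49


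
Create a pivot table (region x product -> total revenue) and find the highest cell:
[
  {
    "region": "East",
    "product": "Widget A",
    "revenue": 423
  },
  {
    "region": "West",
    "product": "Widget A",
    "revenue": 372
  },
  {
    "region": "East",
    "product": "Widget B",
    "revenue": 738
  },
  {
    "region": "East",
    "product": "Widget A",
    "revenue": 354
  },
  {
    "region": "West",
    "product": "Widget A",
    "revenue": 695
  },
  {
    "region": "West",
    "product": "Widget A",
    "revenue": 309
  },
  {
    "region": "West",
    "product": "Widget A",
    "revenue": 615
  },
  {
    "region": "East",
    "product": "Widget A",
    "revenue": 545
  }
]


Pivot: region (rows) x product (columns) -> total revenue

     Widget A      Widget B    
East          1322           738  
West          1991             0  

Highest: West / Widget A = $1991

West / Widget A = $1991


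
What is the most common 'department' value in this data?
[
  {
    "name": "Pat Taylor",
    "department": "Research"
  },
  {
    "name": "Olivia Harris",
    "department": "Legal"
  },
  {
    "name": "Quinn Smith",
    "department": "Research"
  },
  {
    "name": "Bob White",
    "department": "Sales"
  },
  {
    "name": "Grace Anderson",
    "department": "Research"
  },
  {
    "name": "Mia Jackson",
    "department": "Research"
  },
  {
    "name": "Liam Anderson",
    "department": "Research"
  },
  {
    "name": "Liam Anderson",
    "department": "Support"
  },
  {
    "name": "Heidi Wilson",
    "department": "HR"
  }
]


Counting 'department' values across 9 records:

  Research: 5 #####
  Legal: 1 #
  Sales: 1 #
  Support: 1 #
  HR: 1 #

Most common: Research (5 times)

Research (5 times)


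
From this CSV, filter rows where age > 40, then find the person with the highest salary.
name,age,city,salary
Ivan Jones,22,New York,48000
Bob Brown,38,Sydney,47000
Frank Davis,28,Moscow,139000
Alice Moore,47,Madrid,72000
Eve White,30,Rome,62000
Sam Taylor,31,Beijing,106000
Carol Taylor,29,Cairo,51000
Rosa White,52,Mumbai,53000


Filter: age > 40
Sort by: salary (descending)

Filtered records (2):
  Alice Moore, age 47, salary $72000
  Rosa White, age 52, salary $53000

Highest salary: Alice Moore ($72000)

Alice Moore


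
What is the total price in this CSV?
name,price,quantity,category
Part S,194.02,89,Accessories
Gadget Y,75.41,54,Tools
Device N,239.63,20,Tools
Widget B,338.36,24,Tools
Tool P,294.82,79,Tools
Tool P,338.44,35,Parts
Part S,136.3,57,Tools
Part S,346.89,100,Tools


Computing total price:
Values: [194.02, 75.41, 239.63, 338.36, 294.82, 338.44, 136.3, 346.89]
Sum = 1963.87

1963.87


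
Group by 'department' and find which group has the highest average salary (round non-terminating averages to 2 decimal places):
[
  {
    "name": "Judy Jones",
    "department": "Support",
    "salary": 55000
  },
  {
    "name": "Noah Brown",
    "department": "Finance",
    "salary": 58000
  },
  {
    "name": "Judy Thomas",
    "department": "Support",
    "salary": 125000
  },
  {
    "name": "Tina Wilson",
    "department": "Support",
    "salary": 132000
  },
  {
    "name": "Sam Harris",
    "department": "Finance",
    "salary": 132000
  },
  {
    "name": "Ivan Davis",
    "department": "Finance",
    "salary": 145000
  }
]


Group by: department

Groups:
  Finance: 3 people, avg salary = 335000/3 ≈ $111666.67
  Support: 3 people, avg salary = 312000/3 = $104000

Highest average salary: Finance (≈$111666.67)

Finance (≈$111666.67)


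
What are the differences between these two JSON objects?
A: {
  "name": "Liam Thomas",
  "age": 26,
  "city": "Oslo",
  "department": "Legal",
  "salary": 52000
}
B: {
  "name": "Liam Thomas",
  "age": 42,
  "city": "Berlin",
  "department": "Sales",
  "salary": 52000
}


Comparing each field (in key order):
  name: same
  age: DIFFERENT
  city: DIFFERENT
  department: DIFFERENT
  salary: same
Differences:
  age: 26 -> 42
  city: Oslo -> Berlin
  department: Legal -> Sales

3 field(s) changed

3 changes: age, city, department


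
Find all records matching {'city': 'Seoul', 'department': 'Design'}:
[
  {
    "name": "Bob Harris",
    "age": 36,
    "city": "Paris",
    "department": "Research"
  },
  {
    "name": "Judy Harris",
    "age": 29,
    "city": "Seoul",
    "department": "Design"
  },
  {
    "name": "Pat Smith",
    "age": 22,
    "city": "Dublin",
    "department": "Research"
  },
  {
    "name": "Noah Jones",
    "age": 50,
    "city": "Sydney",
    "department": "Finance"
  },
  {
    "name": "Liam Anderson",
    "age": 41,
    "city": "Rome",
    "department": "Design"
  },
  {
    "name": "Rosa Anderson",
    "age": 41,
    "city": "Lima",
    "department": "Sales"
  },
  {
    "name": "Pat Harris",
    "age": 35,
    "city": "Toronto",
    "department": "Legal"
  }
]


Search criteria: {'city': 'Seoul', 'department': 'Design'}

Checking 7 records:
  Bob Harris: {city: Paris, department: Research}
  Judy Harris: {city: Seoul, department: Design} <-- MATCH
  Pat Smith: {city: Dublin, department: Research}
  Noah Jones: {city: Sydney, department: Finance}
  Liam Anderson: {city: Rome, department: Design}
  Rosa Anderson: {city: Lima, department: Sales}
  Pat Harris: {city: Toronto, department: Legal}

Matches: ["Judy Harris"]

["Judy Harris"]


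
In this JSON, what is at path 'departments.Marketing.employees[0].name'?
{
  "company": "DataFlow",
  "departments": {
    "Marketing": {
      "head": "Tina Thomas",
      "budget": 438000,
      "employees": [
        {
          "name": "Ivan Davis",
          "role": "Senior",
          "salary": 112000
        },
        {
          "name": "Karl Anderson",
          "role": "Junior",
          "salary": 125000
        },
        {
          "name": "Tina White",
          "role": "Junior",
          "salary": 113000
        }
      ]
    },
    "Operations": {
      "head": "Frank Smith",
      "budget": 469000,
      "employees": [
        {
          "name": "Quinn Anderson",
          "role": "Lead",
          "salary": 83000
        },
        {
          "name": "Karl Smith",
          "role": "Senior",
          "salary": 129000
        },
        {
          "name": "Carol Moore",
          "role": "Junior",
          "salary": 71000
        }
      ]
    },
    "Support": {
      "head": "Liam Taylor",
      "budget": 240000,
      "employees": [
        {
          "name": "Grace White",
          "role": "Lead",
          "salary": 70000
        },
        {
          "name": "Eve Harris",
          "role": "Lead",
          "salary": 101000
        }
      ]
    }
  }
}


Path: departments.Marketing.employees[0].name

Navigate:
  -> departments
  -> Marketing
  -> employees[0].name = 'Ivan Davis'

Ivan Davis


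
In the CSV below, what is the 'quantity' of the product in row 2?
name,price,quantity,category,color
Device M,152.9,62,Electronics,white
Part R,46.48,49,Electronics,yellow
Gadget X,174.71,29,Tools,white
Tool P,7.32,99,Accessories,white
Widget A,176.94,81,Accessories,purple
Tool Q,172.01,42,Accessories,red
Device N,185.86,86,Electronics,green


Query: Row 2 ('Part R'), column 'quantity'
Value: 49

49


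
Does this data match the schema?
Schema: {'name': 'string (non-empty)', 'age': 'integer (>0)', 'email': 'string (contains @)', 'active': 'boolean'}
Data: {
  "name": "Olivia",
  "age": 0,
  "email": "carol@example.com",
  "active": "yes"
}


Validating each field against schema:
  name: OK (non-empty string)
  age: FAIL (0 is not > 0)
  email: OK (string with @)
  active: FAIL ("yes" is not a boolean)

Result: INVALID (2 errors: age, active)

INVALID (2 errors: age, active)


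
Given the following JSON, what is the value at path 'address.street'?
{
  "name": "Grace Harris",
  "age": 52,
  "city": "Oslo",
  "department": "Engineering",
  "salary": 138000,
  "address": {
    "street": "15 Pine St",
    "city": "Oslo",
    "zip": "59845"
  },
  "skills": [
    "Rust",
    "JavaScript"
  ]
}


Query: address.street
Path: address -> street
Value: 15 Pine St

15 Pine St


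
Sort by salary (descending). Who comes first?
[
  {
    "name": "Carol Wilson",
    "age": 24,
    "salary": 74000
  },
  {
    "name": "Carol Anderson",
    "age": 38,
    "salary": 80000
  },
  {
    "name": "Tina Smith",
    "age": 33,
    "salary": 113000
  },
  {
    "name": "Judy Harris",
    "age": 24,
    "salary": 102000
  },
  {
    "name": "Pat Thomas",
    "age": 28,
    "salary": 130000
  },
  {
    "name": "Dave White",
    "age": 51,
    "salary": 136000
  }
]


Sort by: salary (descending)

Sorted order:
  1. Dave White (salary = 136000)
  2. Pat Thomas (salary = 130000)
  3. Tina Smith (salary = 113000)
  4. Judy Harris (salary = 102000)
  5. Carol Anderson (salary = 80000)
  6. Carol Wilson (salary = 74000)

First: Dave White

Dave White


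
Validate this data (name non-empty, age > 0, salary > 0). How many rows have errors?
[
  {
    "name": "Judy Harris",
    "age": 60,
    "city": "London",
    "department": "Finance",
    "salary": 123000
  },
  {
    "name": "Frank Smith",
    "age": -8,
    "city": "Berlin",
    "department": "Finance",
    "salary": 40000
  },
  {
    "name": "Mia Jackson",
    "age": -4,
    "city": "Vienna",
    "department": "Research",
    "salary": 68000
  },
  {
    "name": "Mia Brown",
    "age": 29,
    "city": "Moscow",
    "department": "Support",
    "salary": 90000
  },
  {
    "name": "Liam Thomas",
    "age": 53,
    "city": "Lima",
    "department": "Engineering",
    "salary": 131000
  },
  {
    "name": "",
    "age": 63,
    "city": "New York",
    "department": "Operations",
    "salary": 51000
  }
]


Validating 6 records:
Rules: name non-empty, age > 0, salary > 0

  Row 1 (Judy Harris): OK
  Row 2 (Frank Smith): negative age: -8
  Row 3 (Mia Jackson): negative age: -4
  Row 4 (Mia Brown): OK
  Row 5 (Liam Thomas): OK
  Row 6 (???): empty name

Total errors: 3

3 errors
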